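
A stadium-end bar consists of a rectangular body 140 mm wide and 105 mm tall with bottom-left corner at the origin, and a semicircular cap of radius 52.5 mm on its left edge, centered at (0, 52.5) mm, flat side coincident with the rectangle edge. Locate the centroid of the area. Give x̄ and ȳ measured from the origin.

rectangular body: A = 140 × 105 = 14700.00, centroid at (70.00, 52.50).
semicircular end: A = ½π·52.5² = 4329.51, centroid at (-22.28, 52.50).
ΣA = 19029.51 mm²
ΣAx̄ = (14700.00)(70.00) + (4329.51)(-22.28) = 932531.25 mm³
ΣAȳ = (14700.00)(52.50) + (4329.51)(52.50) = 999049.14 mm³
x̄ = 932531.25 / 19029.51 = 49.00 mm
ȳ = 999049.14 / 19029.51 = 52.50 mm

x̄ = 49.00 mm, ȳ = 52.50 mm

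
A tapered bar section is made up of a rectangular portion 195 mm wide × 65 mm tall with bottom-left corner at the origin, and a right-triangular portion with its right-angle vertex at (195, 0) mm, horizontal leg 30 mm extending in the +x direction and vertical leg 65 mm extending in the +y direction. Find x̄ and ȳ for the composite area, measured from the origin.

Part | A | x̄ᵢ | ȳᵢ | A·x̄ᵢ | A·ȳᵢ
rectangular portion | 12675.00 | 97.50 | 32.50 | 1235812.50 | 411937.50
triangular portion | 975.00 | 205.00 | 21.67 | 199875.00 | 21125.00
Σ | 13650.00 |  |  | 1435687.50 | 433062.50
x̄ = 1435687.50 / 13650.00 = 105.18 mm
ȳ = 433062.50 / 13650.00 = 31.73 mm

x̄ = 105.18 mm, ȳ = 31.73 mm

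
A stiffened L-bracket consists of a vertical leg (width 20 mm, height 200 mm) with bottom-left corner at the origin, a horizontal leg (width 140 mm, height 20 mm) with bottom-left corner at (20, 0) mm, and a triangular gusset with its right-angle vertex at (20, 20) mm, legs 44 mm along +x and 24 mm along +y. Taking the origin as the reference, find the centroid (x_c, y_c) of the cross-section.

vertical leg: A = 20 × 200 = 4000.00, centroid at (10.00, 100.00).
horizontal leg: A = 140 × 20 = 2800.00, centroid at (90.00, 10.00).
gusset: A = ½·44·24 = 528.00, centroid at (34.67, 28.00).
ΣA = 7328.00 mm², ΣAx_c = 310304.00 mm³, ΣAy_c = 442784.00 mm³.
x_c = 310304.00/7328.00 = 42.34 mm; y_c = 442784.00/7328.00 = 60.42 mm.

x_c = 42.34 mm, y_c = 60.42 mm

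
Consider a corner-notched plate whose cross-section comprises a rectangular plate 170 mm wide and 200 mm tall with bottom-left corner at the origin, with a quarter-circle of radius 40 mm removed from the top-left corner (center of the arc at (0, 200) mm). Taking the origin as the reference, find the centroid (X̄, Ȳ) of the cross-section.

plate: A = 170 × 200 = 34000.00, centroid at (85.00, 100.00).
removed quarter-circle: A = −¼π·40² = -1256.64, centroid at (16.98, 183.02).
ΣA = 32743.36 mm², ΣAX̄ = 2868666.67 mm³, ΣAȲ = 3170005.92 mm³.
X̄ = 2868666.67/32743.36 = 87.61 mm; Ȳ = 3170005.92/32743.36 = 96.81 mm.

X̄ = 87.61 mm, Ȳ = 96.81 mm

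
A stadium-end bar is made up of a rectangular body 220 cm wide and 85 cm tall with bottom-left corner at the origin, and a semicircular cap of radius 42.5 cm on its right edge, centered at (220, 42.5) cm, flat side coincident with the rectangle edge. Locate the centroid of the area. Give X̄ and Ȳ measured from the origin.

X̄ = 126.87 cm, Ȳ = 42.50 cm

Part | A | x̄ᵢ | ȳᵢ | A·x̄ᵢ | A·ȳᵢ
rectangular body | 18700.00 | 110.00 | 42.50 | 2057000.00 | 794750.00
semicircular end | 2837.25 | 238.04 | 42.50 | 675372.27 | 120583.16
Σ | 21537.25 |  |  | 2732372.27 | 915333.16
X̄ = 2732372.27 / 21537.25 = 126.87 cm
Ȳ = 915333.16 / 21537.25 = 42.50 cm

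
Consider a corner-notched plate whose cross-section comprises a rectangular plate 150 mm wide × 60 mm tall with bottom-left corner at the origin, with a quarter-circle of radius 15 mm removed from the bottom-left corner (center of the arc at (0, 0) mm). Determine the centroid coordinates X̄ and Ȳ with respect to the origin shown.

X̄ = 76.37 mm, Ȳ = 30.47 mm

plate: A = 150 × 60 = 9000.00, centroid at (75.00, 30.00).
removed quarter-circle: A = −¼π·15² = -176.71, centroid at (6.37, 6.37).
ΣA = 8823.29 mm², ΣAX̄ = 673875.00 mm³, ΣAȲ = 268875.00 mm³.
X̄ = 673875.00/8823.29 = 76.37 mm; Ȳ = 268875.00/8823.29 = 30.47 mm.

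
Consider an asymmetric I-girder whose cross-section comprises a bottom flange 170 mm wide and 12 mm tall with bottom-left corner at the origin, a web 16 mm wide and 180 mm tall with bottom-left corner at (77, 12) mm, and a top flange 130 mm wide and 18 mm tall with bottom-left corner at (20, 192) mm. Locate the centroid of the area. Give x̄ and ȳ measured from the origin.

bottom flange: A = 170 × 12 = 2040.00, centroid at (85.00, 6.00).
web: A = 16 × 180 = 2880.00, centroid at (85.00, 102.00).
top flange: A = 130 × 18 = 2340.00, centroid at (85.00, 201.00).
ΣA = 7260.00 mm²
ΣAx̄ = (2040.00)(85.00) + (2880.00)(85.00) + (2340.00)(85.00) = 617100.00 mm³
ΣAȳ = (2040.00)(6.00) + (2880.00)(102.00) + (2340.00)(201.00) = 776340.00 mm³
x̄ = 617100.00 / 7260.00 = 85.00 mm
ȳ = 776340.00 / 7260.00 = 106.93 mm

x̄ = 85.00 mm, ȳ = 106.93 mm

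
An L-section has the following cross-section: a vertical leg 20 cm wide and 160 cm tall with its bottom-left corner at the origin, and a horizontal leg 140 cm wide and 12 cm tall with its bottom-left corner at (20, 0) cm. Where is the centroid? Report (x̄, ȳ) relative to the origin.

x̄ = 37.54 cm, ȳ = 54.52 cm

vertical leg: A = 20 × 160 = 3200.00, centroid at (10.00, 80.00).
horizontal leg: A = 140 × 12 = 1680.00, centroid at (90.00, 6.00).
ΣA = 4880.00 cm², ΣAx̄ = 183200.00 cm³, ΣAȳ = 266080.00 cm³.
x̄ = 183200.00/4880.00 = 37.54 cm; ȳ = 266080.00/4880.00 = 54.52 cm.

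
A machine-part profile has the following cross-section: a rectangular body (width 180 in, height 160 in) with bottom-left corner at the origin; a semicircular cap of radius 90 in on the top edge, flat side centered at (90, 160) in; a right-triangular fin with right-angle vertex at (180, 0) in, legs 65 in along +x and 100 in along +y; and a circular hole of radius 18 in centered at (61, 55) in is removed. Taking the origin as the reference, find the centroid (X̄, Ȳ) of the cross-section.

rectangular body: A = 180 × 160 = 28800.00, centroid at (90.00, 80.00).
semicircular top: A = ½π·90² = 12723.45, centroid at (90.00, 198.20).
triangular fin: A = ½·65·100 = 3250.00, centroid at (201.67, 33.33).
hole: A = −π·18² = -1017.88, centroid at (61.00, 55.00).
ΣA = 43755.57 in²
ΣAX̄ = (28800.00)(90.00) + (12723.45)(90.00) + (3250.00)(201.67) + (-1017.88)(61.00) = 4330436.75 in³
ΣAȲ = (28800.00)(80.00) + (12723.45)(198.20) + (3250.00)(33.33) + (-1017.88)(55.00) = 4878102.19 in³
X̄ = 4330436.75 / 43755.57 = 98.97 in
Ȳ = 4878102.19 / 43755.57 = 111.49 in

X̄ = 98.97 in, Ȳ = 111.49 in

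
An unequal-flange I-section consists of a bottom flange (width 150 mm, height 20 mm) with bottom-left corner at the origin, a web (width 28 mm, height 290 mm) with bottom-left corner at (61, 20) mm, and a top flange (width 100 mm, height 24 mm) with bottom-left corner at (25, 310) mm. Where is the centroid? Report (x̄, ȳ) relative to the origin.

x̄ = 75.00 mm, ȳ = 158.48 mm

bottom flange: A = 150 × 20 = 3000.00, centroid at (75.00, 10.00).
web: A = 28 × 290 = 8120.00, centroid at (75.00, 165.00).
top flange: A = 100 × 24 = 2400.00, centroid at (75.00, 322.00).
ΣA = 13520.00 mm²
ΣAx̄ = (3000.00)(75.00) + (8120.00)(75.00) + (2400.00)(75.00) = 1014000.00 mm³
ΣAȳ = (3000.00)(10.00) + (8120.00)(165.00) + (2400.00)(322.00) = 2142600.00 mm³
x̄ = 1014000.00 / 13520.00 = 75.00 mm
ȳ = 2142600.00 / 13520.00 = 158.48 mm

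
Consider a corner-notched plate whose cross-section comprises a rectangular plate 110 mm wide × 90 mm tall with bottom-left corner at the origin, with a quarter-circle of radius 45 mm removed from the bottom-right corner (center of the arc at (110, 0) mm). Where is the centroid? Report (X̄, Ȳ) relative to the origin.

plate: A = 110 × 90 = 9900.00, centroid at (55.00, 45.00).
removed quarter-circle: A = −¼π·45² = -1590.43, centroid at (90.90, 19.10).
ΣA = 8309.57 mm²
ΣAX̄ = (9900.00)(55.00) + (-1590.43)(90.90) = 399927.56 mm³
ΣAȲ = (9900.00)(45.00) + (-1590.43)(19.10) = 415125.00 mm³
X̄ = 399927.56 / 8309.57 = 48.13 mm
Ȳ = 415125.00 / 8309.57 = 49.96 mm

X̄ = 48.13 mm, Ȳ = 49.96 mm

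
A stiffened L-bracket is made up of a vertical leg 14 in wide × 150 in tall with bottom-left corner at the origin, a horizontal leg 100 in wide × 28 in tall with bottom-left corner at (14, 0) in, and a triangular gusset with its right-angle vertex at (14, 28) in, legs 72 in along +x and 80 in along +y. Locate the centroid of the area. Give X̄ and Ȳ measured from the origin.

vertical leg: A = 14 × 150 = 2100.00, centroid at (7.00, 75.00).
horizontal leg: A = 100 × 28 = 2800.00, centroid at (64.00, 14.00).
gusset: A = ½·72·80 = 2880.00, centroid at (38.00, 54.67).
ΣA = 7780.00 in², ΣAX̄ = 303340.00 in³, ΣAȲ = 354140.00 in³.
X̄ = 303340.00/7780.00 = 38.99 in; Ȳ = 354140.00/7780.00 = 45.52 in.

X̄ = 38.99 in, Ȳ = 45.52 in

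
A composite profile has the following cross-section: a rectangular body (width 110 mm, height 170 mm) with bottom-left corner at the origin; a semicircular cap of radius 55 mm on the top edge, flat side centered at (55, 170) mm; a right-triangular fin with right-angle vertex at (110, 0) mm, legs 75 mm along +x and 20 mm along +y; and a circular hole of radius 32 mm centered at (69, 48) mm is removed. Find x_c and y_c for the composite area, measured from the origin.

rectangular body: A = 110 × 170 = 18700.00, centroid at (55.00, 85.00).
semicircular top: A = ½π·55² = 4751.66, centroid at (55.00, 193.34).
triangular fin: A = ½·75·20 = 750.00, centroid at (135.00, 6.67).
hole: A = −π·32² = -3216.99, centroid at (69.00, 48.00).
ΣA = 20984.67 mm²
ΣAx_c = (18700.00)(55.00) + (4751.66)(55.00) + (750.00)(135.00) + (-3216.99)(69.00) = 1169118.87 mm³
ΣAy_c = (18700.00)(85.00) + (4751.66)(193.34) + (750.00)(6.67) + (-3216.99)(48.00) = 2358783.12 mm³
x_c = 1169118.87 / 20984.67 = 55.71 mm
y_c = 2358783.12 / 20984.67 = 112.41 mm

x_c = 55.71 mm, y_c = 112.41 mm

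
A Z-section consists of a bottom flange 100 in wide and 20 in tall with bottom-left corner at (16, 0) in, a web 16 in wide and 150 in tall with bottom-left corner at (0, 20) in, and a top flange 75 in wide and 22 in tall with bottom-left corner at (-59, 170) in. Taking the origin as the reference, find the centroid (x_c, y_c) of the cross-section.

bottom flange: A = 100 × 20 = 2000.00, centroid at (66.00, 10.00).
web: A = 16 × 150 = 2400.00, centroid at (8.00, 95.00).
top flange: A = 75 × 22 = 1650.00, centroid at (-21.50, 181.00).
ΣA = 6050.00 in²
ΣAx_c = (2000.00)(66.00) + (2400.00)(8.00) + (1650.00)(-21.50) = 115725.00 in³
ΣAy_c = (2000.00)(10.00) + (2400.00)(95.00) + (1650.00)(181.00) = 546650.00 in³
x_c = 115725.00 / 6050.00 = 19.13 in
y_c = 546650.00 / 6050.00 = 90.36 in

x_c = 19.13 in, y_c = 90.36 in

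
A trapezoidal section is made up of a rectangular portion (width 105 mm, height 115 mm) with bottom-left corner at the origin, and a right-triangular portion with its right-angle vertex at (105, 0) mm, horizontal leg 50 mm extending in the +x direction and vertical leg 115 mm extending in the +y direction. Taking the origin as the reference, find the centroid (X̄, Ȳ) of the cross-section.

X̄ = 65.80 mm, Ȳ = 53.81 mm

rectangular portion: A = 105 × 115 = 12075.00, centroid at (52.50, 57.50).
triangular portion: A = ½·50·115 = 2875.00, centroid at (121.67, 38.33).
ΣA = 14950.00 mm²
ΣAX̄ = (12075.00)(52.50) + (2875.00)(121.67) = 983729.17 mm³
ΣAȲ = (12075.00)(57.50) + (2875.00)(38.33) = 804520.83 mm³
X̄ = 983729.17 / 14950.00 = 65.80 mm
Ȳ = 804520.83 / 14950.00 = 53.81 mm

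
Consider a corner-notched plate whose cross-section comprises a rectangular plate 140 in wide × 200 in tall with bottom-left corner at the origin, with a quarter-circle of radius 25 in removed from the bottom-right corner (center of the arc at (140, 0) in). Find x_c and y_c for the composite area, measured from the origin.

x_c = 68.94 in, y_c = 101.60 in

Part | A | x̄ᵢ | ȳᵢ | A·x̄ᵢ | A·ȳᵢ
plate | 28000.00 | 70.00 | 100.00 | 1960000.00 | 2800000.00
removed quarter-circle | -490.87 | 129.39 | 10.61 | -63514.01 | -5208.33
Σ | 27509.13 |  |  | 1896485.99 | 2794791.67
x_c = 1896485.99 / 27509.13 = 68.94 in
y_c = 2794791.67 / 27509.13 = 101.60 in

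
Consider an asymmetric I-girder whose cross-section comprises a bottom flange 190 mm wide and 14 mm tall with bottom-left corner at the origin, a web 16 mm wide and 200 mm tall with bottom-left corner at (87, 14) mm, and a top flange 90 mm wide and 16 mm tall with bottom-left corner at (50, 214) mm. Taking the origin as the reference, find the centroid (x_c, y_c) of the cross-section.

Part | A | x̄ᵢ | ȳᵢ | A·x̄ᵢ | A·ȳᵢ
bottom flange | 2660.00 | 95.00 | 7.00 | 252700.00 | 18620.00
web | 3200.00 | 95.00 | 114.00 | 304000.00 | 364800.00
top flange | 1440.00 | 95.00 | 222.00 | 136800.00 | 319680.00
Σ | 7300.00 |  |  | 693500.00 | 703100.00
x_c = 693500.00 / 7300.00 = 95.00 mm
y_c = 703100.00 / 7300.00 = 96.32 mm

x_c = 95.00 mm, y_c = 96.32 mm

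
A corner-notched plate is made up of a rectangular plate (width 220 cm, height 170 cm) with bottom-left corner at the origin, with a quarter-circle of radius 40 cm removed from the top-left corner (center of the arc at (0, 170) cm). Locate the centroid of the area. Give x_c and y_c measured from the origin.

plate: A = 220 × 170 = 37400.00, centroid at (110.00, 85.00).
removed quarter-circle: A = −¼π·40² = -1256.64, centroid at (16.98, 153.02).
ΣA = 36143.36 cm²
ΣAx_c = (37400.00)(110.00) + (-1256.64)(16.98) = 4092666.67 cm³
ΣAy_c = (37400.00)(85.00) + (-1256.64)(153.02) = 2986705.03 cm³
x_c = 4092666.67 / 36143.36 = 113.23 cm
y_c = 2986705.03 / 36143.36 = 82.63 cm

x_c = 113.23 cm, y_c = 82.63 cm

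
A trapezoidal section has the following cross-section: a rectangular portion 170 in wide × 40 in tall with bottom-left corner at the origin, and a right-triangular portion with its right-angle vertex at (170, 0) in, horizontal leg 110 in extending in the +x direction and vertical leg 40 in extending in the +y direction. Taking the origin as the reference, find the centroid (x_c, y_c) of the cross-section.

Part | A | x̄ᵢ | ȳᵢ | A·x̄ᵢ | A·ȳᵢ
rectangular portion | 6800.00 | 85.00 | 20.00 | 578000.00 | 136000.00
triangular portion | 2200.00 | 206.67 | 13.33 | 454666.67 | 29333.33
Σ | 9000.00 |  |  | 1032666.67 | 165333.33
x_c = 1032666.67 / 9000.00 = 114.74 in
y_c = 165333.33 / 9000.00 = 18.37 in

x_c = 114.74 in, y_c = 18.37 in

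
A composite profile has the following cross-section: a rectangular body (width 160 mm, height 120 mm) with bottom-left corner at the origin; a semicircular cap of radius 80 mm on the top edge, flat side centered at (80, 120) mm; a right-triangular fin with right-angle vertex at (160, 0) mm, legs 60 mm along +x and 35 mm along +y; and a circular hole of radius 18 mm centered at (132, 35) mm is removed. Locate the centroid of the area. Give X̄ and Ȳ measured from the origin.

X̄ = 81.78 mm, Ȳ = 91.39 mm

rectangular body: A = 160 × 120 = 19200.00, centroid at (80.00, 60.00).
semicircular top: A = ½π·80² = 10053.10, centroid at (80.00, 153.95).
triangular fin: A = ½·60·35 = 1050.00, centroid at (180.00, 11.67).
hole: A = −π·18² = -1017.88, centroid at (132.00, 35.00).
ΣA = 29285.22 mm², ΣAX̄ = 2394888.08 mm³, ΣAȲ = 2676329.25 mm³.
X̄ = 2394888.08/29285.22 = 81.78 mm; Ȳ = 2676329.25/29285.22 = 91.39 mm.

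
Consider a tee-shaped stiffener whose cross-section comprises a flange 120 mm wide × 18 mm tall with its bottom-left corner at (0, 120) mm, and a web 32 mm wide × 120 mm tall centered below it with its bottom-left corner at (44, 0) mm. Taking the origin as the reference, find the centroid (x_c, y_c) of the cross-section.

x_c = 60.00 mm, y_c = 84.84 mm

Part | A | x̄ᵢ | ȳᵢ | A·x̄ᵢ | A·ȳᵢ
web | 3840.00 | 60.00 | 60.00 | 230400.00 | 230400.00
flange | 2160.00 | 60.00 | 129.00 | 129600.00 | 278640.00
Σ | 6000.00 |  |  | 360000.00 | 509040.00
x_c = 360000.00 / 6000.00 = 60.00 mm
y_c = 509040.00 / 6000.00 = 84.84 mm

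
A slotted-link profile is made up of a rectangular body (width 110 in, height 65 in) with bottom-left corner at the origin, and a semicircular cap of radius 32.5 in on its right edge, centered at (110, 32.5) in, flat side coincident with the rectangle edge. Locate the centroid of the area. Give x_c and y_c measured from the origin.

x_c = 67.96 in, y_c = 32.50 in

rectangular body: A = 110 × 65 = 7150.00, centroid at (55.00, 32.50).
semicircular end: A = ½π·32.5² = 1659.15, centroid at (123.79, 32.50).
ΣA = 8809.15 in²
ΣAx_c = (7150.00)(55.00) + (1659.15)(123.79) = 598642.31 in³
ΣAy_c = (7150.00)(32.50) + (1659.15)(32.50) = 286297.49 in³
x_c = 598642.31 / 8809.15 = 67.96 in
y_c = 286297.49 / 8809.15 = 32.50 in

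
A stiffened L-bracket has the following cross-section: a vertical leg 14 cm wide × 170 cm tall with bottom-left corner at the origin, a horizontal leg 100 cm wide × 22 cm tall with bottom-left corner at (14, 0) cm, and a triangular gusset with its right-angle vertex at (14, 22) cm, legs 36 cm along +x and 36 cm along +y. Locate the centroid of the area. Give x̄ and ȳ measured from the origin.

x̄ = 33.34 cm, ȳ = 47.54 cm

vertical leg: A = 14 × 170 = 2380.00, centroid at (7.00, 85.00).
horizontal leg: A = 100 × 22 = 2200.00, centroid at (64.00, 11.00).
gusset: A = ½·36·36 = 648.00, centroid at (26.00, 34.00).
ΣA = 5228.00 cm²
ΣAx̄ = (2380.00)(7.00) + (2200.00)(64.00) + (648.00)(26.00) = 174308.00 cm³
ΣAȳ = (2380.00)(85.00) + (2200.00)(11.00) + (648.00)(34.00) = 248532.00 cm³
x̄ = 174308.00 / 5228.00 = 33.34 cm
ȳ = 248532.00 / 5228.00 = 47.54 cm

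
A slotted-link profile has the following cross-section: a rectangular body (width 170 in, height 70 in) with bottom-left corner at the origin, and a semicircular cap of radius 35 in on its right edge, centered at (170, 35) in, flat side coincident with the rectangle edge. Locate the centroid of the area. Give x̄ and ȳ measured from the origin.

rectangular body: A = 170 × 70 = 11900.00, centroid at (85.00, 35.00).
semicircular end: A = ½π·35² = 1924.23, centroid at (184.85, 35.00).
ΣA = 13824.23 in², ΣAx̄ = 1367201.67 in³, ΣAȳ = 483847.89 in³.
x̄ = 1367201.67/13824.23 = 98.90 in; ȳ = 483847.89/13824.23 = 35.00 in.

x̄ = 98.90 in, ȳ = 35.00 in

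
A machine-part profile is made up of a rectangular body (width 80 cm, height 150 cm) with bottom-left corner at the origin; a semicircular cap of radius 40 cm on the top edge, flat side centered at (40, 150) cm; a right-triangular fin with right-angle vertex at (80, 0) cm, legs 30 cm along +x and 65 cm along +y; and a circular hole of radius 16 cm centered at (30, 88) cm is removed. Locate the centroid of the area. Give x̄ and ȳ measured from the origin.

x̄ = 43.87 cm, ȳ = 86.49 cm

rectangular body: A = 80 × 150 = 12000.00, centroid at (40.00, 75.00).
semicircular top: A = ½π·40² = 2513.27, centroid at (40.00, 166.98).
triangular fin: A = ½·30·65 = 975.00, centroid at (90.00, 21.67).
hole: A = −π·16² = -804.25, centroid at (30.00, 88.00).
ΣA = 14684.03 cm², ΣAx̄ = 644153.53 cm³, ΣAȳ = 1270008.99 cm³.
x̄ = 644153.53/14684.03 = 43.87 cm; ȳ = 1270008.99/14684.03 = 86.49 cm.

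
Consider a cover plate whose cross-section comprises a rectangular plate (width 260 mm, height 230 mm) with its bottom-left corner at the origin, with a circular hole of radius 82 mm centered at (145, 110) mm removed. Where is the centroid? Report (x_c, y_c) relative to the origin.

x_c = 121.81 mm, y_c = 117.73 mm

plate: A = 260 × 230 = 59800.00, centroid at (130.00, 115.00).
hole: A = −π·82² = -21124.07, centroid at (145.00, 110.00).
ΣA = 38675.93 mm²
ΣAx_c = (59800.00)(130.00) + (-21124.07)(145.00) = 4711009.99 mm³
ΣAy_c = (59800.00)(115.00) + (-21124.07)(110.00) = 4553352.41 mm³
x_c = 4711009.99 / 38675.93 = 121.81 mm
y_c = 4553352.41 / 38675.93 = 117.73 mm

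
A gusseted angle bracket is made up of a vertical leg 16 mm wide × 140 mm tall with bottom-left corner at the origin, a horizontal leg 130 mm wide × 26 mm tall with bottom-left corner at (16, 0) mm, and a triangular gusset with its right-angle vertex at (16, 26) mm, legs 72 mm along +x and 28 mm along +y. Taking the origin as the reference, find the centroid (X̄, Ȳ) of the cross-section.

X̄ = 50.09 mm, Ȳ = 35.66 mm

vertical leg: A = 16 × 140 = 2240.00, centroid at (8.00, 70.00).
horizontal leg: A = 130 × 26 = 3380.00, centroid at (81.00, 13.00).
gusset: A = ½·72·28 = 1008.00, centroid at (40.00, 35.33).
ΣA = 6628.00 mm²
ΣAX̄ = (2240.00)(8.00) + (3380.00)(81.00) + (1008.00)(40.00) = 332020.00 mm³
ΣAȲ = (2240.00)(70.00) + (3380.00)(13.00) + (1008.00)(35.33) = 236356.00 mm³
X̄ = 332020.00 / 6628.00 = 50.09 mm
Ȳ = 236356.00 / 6628.00 = 35.66 mm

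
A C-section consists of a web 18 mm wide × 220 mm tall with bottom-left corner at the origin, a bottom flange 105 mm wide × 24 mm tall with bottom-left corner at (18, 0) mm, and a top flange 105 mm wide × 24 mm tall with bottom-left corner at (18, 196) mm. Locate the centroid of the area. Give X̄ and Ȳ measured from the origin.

X̄ = 43.44 mm, Ȳ = 110.00 mm

web: A = 18 × 220 = 3960.00, centroid at (9.00, 110.00).
bottom flange: A = 105 × 24 = 2520.00, centroid at (70.50, 12.00).
top flange: A = 105 × 24 = 2520.00, centroid at (70.50, 208.00).
ΣA = 9000.00 mm²
ΣAX̄ = (3960.00)(9.00) + (2520.00)(70.50) + (2520.00)(70.50) = 390960.00 mm³
ΣAȲ = (3960.00)(110.00) + (2520.00)(12.00) + (2520.00)(208.00) = 990000.00 mm³
X̄ = 390960.00 / 9000.00 = 43.44 mm
Ȳ = 990000.00 / 9000.00 = 110.00 mm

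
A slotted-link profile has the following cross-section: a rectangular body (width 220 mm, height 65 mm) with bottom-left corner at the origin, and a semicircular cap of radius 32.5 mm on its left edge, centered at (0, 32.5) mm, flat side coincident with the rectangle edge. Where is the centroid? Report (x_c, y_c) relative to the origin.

rectangular body: A = 220 × 65 = 14300.00, centroid at (110.00, 32.50).
semicircular end: A = ½π·32.5² = 1659.15, centroid at (-13.79, 32.50).
ΣA = 15959.15 mm²
ΣAx_c = (14300.00)(110.00) + (1659.15)(-13.79) = 1550114.58 mm³
ΣAy_c = (14300.00)(32.50) + (1659.15)(32.50) = 518672.49 mm³
x_c = 1550114.58 / 15959.15 = 97.13 mm
y_c = 518672.49 / 15959.15 = 32.50 mm

x_c = 97.13 mm, y_c = 32.50 mm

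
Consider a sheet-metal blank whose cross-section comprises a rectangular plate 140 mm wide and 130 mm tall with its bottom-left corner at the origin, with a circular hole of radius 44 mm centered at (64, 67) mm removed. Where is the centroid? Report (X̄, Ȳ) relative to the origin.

X̄ = 73.01 mm, Ȳ = 64.00 mm

plate: A = 140 × 130 = 18200.00, centroid at (70.00, 65.00).
hole: A = −π·44² = -6082.12, centroid at (64.00, 67.00).
ΣA = 12117.88 mm²
ΣAX̄ = (18200.00)(70.00) + (-6082.12)(64.00) = 884744.10 mm³
ΣAȲ = (18200.00)(65.00) + (-6082.12)(67.00) = 775497.73 mm³
X̄ = 884744.10 / 12117.88 = 73.01 mm
Ȳ = 775497.73 / 12117.88 = 64.00 mm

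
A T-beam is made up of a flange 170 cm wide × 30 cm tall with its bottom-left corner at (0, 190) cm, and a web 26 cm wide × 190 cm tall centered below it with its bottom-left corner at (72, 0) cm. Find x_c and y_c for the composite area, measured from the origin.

Part | A | x̄ᵢ | ȳᵢ | A·x̄ᵢ | A·ȳᵢ
web | 4940.00 | 85.00 | 95.00 | 419900.00 | 469300.00
flange | 5100.00 | 85.00 | 205.00 | 433500.00 | 1045500.00
Σ | 10040.00 |  |  | 853400.00 | 1514800.00
x_c = 853400.00 / 10040.00 = 85.00 cm
y_c = 1514800.00 / 10040.00 = 150.88 cm

x_c = 85.00 cm, y_c = 150.88 cm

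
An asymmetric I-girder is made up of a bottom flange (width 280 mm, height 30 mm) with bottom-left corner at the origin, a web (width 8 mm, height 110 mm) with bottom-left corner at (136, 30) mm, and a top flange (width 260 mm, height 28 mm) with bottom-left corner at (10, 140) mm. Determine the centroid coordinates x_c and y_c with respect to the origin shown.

bottom flange: A = 280 × 30 = 8400.00, centroid at (140.00, 15.00).
web: A = 8 × 110 = 880.00, centroid at (140.00, 85.00).
top flange: A = 260 × 28 = 7280.00, centroid at (140.00, 154.00).
ΣA = 16560.00 mm², ΣAx_c = 2318400.00 mm³, ΣAy_c = 1321920.00 mm³.
x_c = 2318400.00/16560.00 = 140.00 mm; y_c = 1321920.00/16560.00 = 79.83 mm.

x_c = 140.00 mm, y_c = 79.83 mm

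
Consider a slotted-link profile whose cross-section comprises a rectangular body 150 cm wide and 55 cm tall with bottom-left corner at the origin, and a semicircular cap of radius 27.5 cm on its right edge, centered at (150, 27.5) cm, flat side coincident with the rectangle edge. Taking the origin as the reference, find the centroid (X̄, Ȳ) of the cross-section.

X̄ = 85.91 cm, Ȳ = 27.50 cm

rectangular body: A = 150 × 55 = 8250.00, centroid at (75.00, 27.50).
semicircular end: A = ½π·27.5² = 1187.91, centroid at (161.67, 27.50).
ΣA = 9437.91 cm², ΣAX̄ = 810801.79 cm³, ΣAȲ = 259542.65 cm³.
X̄ = 810801.79/9437.91 = 85.91 cm; Ȳ = 259542.65/9437.91 = 27.50 cm.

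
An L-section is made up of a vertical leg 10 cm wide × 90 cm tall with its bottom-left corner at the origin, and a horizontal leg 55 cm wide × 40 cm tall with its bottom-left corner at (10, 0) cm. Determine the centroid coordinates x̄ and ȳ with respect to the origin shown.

x̄ = 28.06 cm, ȳ = 27.26 cm

vertical leg: A = 10 × 90 = 900.00, centroid at (5.00, 45.00).
horizontal leg: A = 55 × 40 = 2200.00, centroid at (37.50, 20.00).
ΣA = 3100.00 cm², ΣAx̄ = 87000.00 cm³, ΣAȳ = 84500.00 cm³.
x̄ = 87000.00/3100.00 = 28.06 cm; ȳ = 84500.00/3100.00 = 27.26 cm.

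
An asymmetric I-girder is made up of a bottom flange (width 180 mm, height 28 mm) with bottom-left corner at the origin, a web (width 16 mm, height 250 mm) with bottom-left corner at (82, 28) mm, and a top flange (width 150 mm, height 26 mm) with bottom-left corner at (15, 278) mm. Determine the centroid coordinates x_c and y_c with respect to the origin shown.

Part | A | x̄ᵢ | ȳᵢ | A·x̄ᵢ | A·ȳᵢ
bottom flange | 5040.00 | 90.00 | 14.00 | 453600.00 | 70560.00
web | 4000.00 | 90.00 | 153.00 | 360000.00 | 612000.00
top flange | 3900.00 | 90.00 | 291.00 | 351000.00 | 1134900.00
Σ | 12940.00 |  |  | 1164600.00 | 1817460.00
x_c = 1164600.00 / 12940.00 = 90.00 mm
y_c = 1817460.00 / 12940.00 = 140.45 mm

x_c = 90.00 mm, y_c = 140.45 mm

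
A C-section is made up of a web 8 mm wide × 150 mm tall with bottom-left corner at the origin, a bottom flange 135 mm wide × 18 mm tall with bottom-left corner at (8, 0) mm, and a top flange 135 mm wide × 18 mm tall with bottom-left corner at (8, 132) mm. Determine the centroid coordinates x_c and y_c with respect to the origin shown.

web: A = 8 × 150 = 1200.00, centroid at (4.00, 75.00).
bottom flange: A = 135 × 18 = 2430.00, centroid at (75.50, 9.00).
top flange: A = 135 × 18 = 2430.00, centroid at (75.50, 141.00).
ΣA = 6060.00 mm²
ΣAx_c = (1200.00)(4.00) + (2430.00)(75.50) + (2430.00)(75.50) = 371730.00 mm³
ΣAy_c = (1200.00)(75.00) + (2430.00)(9.00) + (2430.00)(141.00) = 454500.00 mm³
x_c = 371730.00 / 6060.00 = 61.34 mm
y_c = 454500.00 / 6060.00 = 75.00 mm

x_c = 61.34 mm, y_c = 75.00 mm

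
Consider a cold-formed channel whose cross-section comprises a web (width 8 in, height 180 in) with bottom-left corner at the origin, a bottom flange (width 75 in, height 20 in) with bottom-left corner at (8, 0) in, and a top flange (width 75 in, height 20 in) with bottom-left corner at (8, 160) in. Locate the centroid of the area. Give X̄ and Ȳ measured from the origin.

web: A = 8 × 180 = 1440.00, centroid at (4.00, 90.00).
bottom flange: A = 75 × 20 = 1500.00, centroid at (45.50, 10.00).
top flange: A = 75 × 20 = 1500.00, centroid at (45.50, 170.00).
ΣA = 4440.00 in²
ΣAX̄ = (1440.00)(4.00) + (1500.00)(45.50) + (1500.00)(45.50) = 142260.00 in³
ΣAȲ = (1440.00)(90.00) + (1500.00)(10.00) + (1500.00)(170.00) = 399600.00 in³
X̄ = 142260.00 / 4440.00 = 32.04 in
Ȳ = 399600.00 / 4440.00 = 90.00 in

X̄ = 32.04 in, Ȳ = 90.00 in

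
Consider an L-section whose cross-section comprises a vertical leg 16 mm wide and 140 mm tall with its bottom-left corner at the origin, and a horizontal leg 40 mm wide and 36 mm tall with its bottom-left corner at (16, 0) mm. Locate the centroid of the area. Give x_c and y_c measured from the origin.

Part | A | x̄ᵢ | ȳᵢ | A·x̄ᵢ | A·ȳᵢ
vertical leg | 2240.00 | 8.00 | 70.00 | 17920.00 | 156800.00
horizontal leg | 1440.00 | 36.00 | 18.00 | 51840.00 | 25920.00
Σ | 3680.00 |  |  | 69760.00 | 182720.00
x_c = 69760.00 / 3680.00 = 18.96 mm
y_c = 182720.00 / 3680.00 = 49.65 mm

x_c = 18.96 mm, y_c = 49.65 mm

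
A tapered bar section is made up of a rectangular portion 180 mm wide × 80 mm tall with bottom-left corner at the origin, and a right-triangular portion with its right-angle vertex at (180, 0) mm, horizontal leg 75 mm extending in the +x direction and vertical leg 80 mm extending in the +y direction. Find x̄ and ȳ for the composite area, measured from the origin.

rectangular portion: A = 180 × 80 = 14400.00, centroid at (90.00, 40.00).
triangular portion: A = ½·75·80 = 3000.00, centroid at (205.00, 26.67).
ΣA = 17400.00 mm²
ΣAx̄ = (14400.00)(90.00) + (3000.00)(205.00) = 1911000.00 mm³
ΣAȳ = (14400.00)(40.00) + (3000.00)(26.67) = 656000.00 mm³
x̄ = 1911000.00 / 17400.00 = 109.83 mm
ȳ = 656000.00 / 17400.00 = 37.70 mm

x̄ = 109.83 mm, ȳ = 37.70 mm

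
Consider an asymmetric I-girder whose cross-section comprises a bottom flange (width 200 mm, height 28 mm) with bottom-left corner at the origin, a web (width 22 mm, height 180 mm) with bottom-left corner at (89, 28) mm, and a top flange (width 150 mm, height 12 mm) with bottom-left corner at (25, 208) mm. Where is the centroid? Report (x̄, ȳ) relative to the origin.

Part | A | x̄ᵢ | ȳᵢ | A·x̄ᵢ | A·ȳᵢ
bottom flange | 5600.00 | 100.00 | 14.00 | 560000.00 | 78400.00
web | 3960.00 | 100.00 | 118.00 | 396000.00 | 467280.00
top flange | 1800.00 | 100.00 | 214.00 | 180000.00 | 385200.00
Σ | 11360.00 |  |  | 1136000.00 | 930880.00
x̄ = 1136000.00 / 11360.00 = 100.00 mm
ȳ = 930880.00 / 11360.00 = 81.94 mm

x̄ = 100.00 mm, ȳ = 81.94 mm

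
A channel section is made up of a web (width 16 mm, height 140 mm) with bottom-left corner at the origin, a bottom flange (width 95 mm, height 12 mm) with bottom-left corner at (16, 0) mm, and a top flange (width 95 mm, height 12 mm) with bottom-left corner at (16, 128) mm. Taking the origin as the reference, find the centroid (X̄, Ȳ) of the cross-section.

X̄ = 36.00 mm, Ȳ = 70.00 mm

web: A = 16 × 140 = 2240.00, centroid at (8.00, 70.00).
bottom flange: A = 95 × 12 = 1140.00, centroid at (63.50, 6.00).
top flange: A = 95 × 12 = 1140.00, centroid at (63.50, 134.00).
ΣA = 4520.00 mm², ΣAX̄ = 162700.00 mm³, ΣAȲ = 316400.00 mm³.
X̄ = 162700.00/4520.00 = 36.00 mm; Ȳ = 316400.00/4520.00 = 70.00 mm.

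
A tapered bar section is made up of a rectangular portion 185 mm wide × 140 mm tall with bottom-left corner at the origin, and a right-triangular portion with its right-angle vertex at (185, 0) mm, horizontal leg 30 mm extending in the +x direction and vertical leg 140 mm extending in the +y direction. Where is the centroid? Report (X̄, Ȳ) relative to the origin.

X̄ = 100.19 mm, Ȳ = 68.25 mm

rectangular portion: A = 185 × 140 = 25900.00, centroid at (92.50, 70.00).
triangular portion: A = ½·30·140 = 2100.00, centroid at (195.00, 46.67).
ΣA = 28000.00 mm², ΣAX̄ = 2805250.00 mm³, ΣAȲ = 1911000.00 mm³.
X̄ = 2805250.00/28000.00 = 100.19 mm; Ȳ = 1911000.00/28000.00 = 68.25 mm.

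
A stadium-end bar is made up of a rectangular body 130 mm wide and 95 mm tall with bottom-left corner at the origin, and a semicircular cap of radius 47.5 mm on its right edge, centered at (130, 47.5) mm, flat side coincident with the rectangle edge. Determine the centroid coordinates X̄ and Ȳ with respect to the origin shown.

X̄ = 83.99 mm, Ȳ = 47.50 mm

rectangular body: A = 130 × 95 = 12350.00, centroid at (65.00, 47.50).
semicircular end: A = ½π·47.5² = 3544.11, centroid at (150.16, 47.50).
ΣA = 15894.11 mm², ΣAX̄ = 1334932.11 mm³, ΣAȲ = 754970.19 mm³.
X̄ = 1334932.11/15894.11 = 83.99 mm; Ȳ = 754970.19/15894.11 = 47.50 mm.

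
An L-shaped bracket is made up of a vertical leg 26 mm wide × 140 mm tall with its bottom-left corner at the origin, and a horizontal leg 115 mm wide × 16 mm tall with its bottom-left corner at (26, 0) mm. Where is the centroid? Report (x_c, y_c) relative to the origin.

x_c = 36.67 mm, y_c = 49.18 mm

Part | A | x̄ᵢ | ȳᵢ | A·x̄ᵢ | A·ȳᵢ
vertical leg | 3640.00 | 13.00 | 70.00 | 47320.00 | 254800.00
horizontal leg | 1840.00 | 83.50 | 8.00 | 153640.00 | 14720.00
Σ | 5480.00 |  |  | 200960.00 | 269520.00
x_c = 200960.00 / 5480.00 = 36.67 mm
y_c = 269520.00 / 5480.00 = 49.18 mm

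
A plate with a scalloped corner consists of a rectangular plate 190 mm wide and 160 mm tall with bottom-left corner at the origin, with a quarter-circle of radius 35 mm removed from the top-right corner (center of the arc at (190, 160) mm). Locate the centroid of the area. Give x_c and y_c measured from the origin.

x_c = 92.38 mm, y_c = 77.87 mm

plate: A = 190 × 160 = 30400.00, centroid at (95.00, 80.00).
removed quarter-circle: A = −¼π·35² = -962.11, centroid at (175.15, 145.15).
ΣA = 29437.89 mm², ΣAx_c = 2719490.24 mm³, ΣAy_c = 2292353.63 mm³.
x_c = 2719490.24/29437.89 = 92.38 mm; y_c = 2292353.63/29437.89 = 77.87 mm.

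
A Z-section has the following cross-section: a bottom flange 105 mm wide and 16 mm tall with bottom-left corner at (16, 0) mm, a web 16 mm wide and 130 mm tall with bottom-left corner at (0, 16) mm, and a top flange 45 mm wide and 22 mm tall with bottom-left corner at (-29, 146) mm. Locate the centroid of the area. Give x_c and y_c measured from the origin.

bottom flange: A = 105 × 16 = 1680.00, centroid at (68.50, 8.00).
web: A = 16 × 130 = 2080.00, centroid at (8.00, 81.00).
top flange: A = 45 × 22 = 990.00, centroid at (-6.50, 157.00).
ΣA = 4750.00 mm², ΣAx_c = 125285.00 mm³, ΣAy_c = 337350.00 mm³.
x_c = 125285.00/4750.00 = 26.38 mm; y_c = 337350.00/4750.00 = 71.02 mm.

x_c = 26.38 mm, y_c = 71.02 mm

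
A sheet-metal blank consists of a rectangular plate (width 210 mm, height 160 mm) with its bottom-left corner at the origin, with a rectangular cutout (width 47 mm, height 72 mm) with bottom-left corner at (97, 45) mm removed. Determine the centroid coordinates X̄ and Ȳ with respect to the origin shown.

plate: A = 210 × 160 = 33600.00, centroid at (105.00, 80.00).
hole: A = −(47 × 72) = -3384.00, centroid at (120.50, 81.00).
ΣA = 30216.00 mm², ΣAX̄ = 3120228.00 mm³, ΣAȲ = 2413896.00 mm³.
X̄ = 3120228.00/30216.00 = 103.26 mm; Ȳ = 2413896.00/30216.00 = 79.89 mm.

X̄ = 103.26 mm, Ȳ = 79.89 mm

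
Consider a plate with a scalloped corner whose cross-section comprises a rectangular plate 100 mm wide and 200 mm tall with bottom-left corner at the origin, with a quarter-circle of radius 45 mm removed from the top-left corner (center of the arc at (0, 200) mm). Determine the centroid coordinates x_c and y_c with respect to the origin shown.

Part | A | x̄ᵢ | ȳᵢ | A·x̄ᵢ | A·ȳᵢ
plate | 20000.00 | 50.00 | 100.00 | 1000000.00 | 2000000.00
removed quarter-circle | -1590.43 | 19.10 | 180.90 | -30375.00 | -287711.26
Σ | 18409.57 |  |  | 969625.00 | 1712288.74
x_c = 969625.00 / 18409.57 = 52.67 mm
y_c = 1712288.74 / 18409.57 = 93.01 mm

x_c = 52.67 mm, y_c = 93.01 mm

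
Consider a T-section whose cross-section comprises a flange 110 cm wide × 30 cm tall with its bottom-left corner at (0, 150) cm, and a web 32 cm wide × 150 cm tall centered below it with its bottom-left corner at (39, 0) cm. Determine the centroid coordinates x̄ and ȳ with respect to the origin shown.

web: A = 32 × 150 = 4800.00, centroid at (55.00, 75.00).
flange: A = 110 × 30 = 3300.00, centroid at (55.00, 165.00).
ΣA = 8100.00 cm²
ΣAx̄ = (4800.00)(55.00) + (3300.00)(55.00) = 445500.00 cm³
ΣAȳ = (4800.00)(75.00) + (3300.00)(165.00) = 904500.00 cm³
x̄ = 445500.00 / 8100.00 = 55.00 cm
ȳ = 904500.00 / 8100.00 = 111.67 cm

x̄ = 55.00 cm, ȳ = 111.67 cm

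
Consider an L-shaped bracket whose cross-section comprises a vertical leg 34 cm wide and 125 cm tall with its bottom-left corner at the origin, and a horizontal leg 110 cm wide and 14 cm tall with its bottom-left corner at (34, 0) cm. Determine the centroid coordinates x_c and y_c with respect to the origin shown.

x_c = 36.15 cm, y_c = 47.74 cm

vertical leg: A = 34 × 125 = 4250.00, centroid at (17.00, 62.50).
horizontal leg: A = 110 × 14 = 1540.00, centroid at (89.00, 7.00).
ΣA = 5790.00 cm²
ΣAx_c = (4250.00)(17.00) + (1540.00)(89.00) = 209310.00 cm³
ΣAy_c = (4250.00)(62.50) + (1540.00)(7.00) = 276405.00 cm³
x_c = 209310.00 / 5790.00 = 36.15 cm
y_c = 276405.00 / 5790.00 = 47.74 cm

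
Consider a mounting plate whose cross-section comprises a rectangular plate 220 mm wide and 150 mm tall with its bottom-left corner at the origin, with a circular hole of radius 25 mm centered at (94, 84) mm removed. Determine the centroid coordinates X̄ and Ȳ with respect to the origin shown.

X̄ = 111.01 mm, Ȳ = 74.43 mm

Part | A | x̄ᵢ | ȳᵢ | A·x̄ᵢ | A·ȳᵢ
plate | 33000.00 | 110.00 | 75.00 | 3630000.00 | 2475000.00
hole | -1963.50 | 94.00 | 84.00 | -184568.57 | -164933.61
Σ | 31036.50 |  |  | 3445431.43 | 2310066.39
X̄ = 3445431.43 / 31036.50 = 111.01 mm
Ȳ = 2310066.39 / 31036.50 = 74.43 mm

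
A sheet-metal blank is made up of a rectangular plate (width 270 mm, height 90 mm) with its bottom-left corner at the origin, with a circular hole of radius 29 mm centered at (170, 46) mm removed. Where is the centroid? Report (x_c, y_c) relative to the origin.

plate: A = 270 × 90 = 24300.00, centroid at (135.00, 45.00).
hole: A = −π·29² = -2642.08, centroid at (170.00, 46.00).
ΣA = 21657.92 mm², ΣAx_c = 2831346.50 mm³, ΣAy_c = 971964.35 mm³.
x_c = 2831346.50/21657.92 = 130.73 mm; y_c = 971964.35/21657.92 = 44.88 mm.

x_c = 130.73 mm, y_c = 44.88 mm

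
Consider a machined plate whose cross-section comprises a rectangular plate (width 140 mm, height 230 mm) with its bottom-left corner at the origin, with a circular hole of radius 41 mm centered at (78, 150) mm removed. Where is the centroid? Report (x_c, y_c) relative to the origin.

x_c = 68.43 mm, y_c = 108.13 mm

plate: A = 140 × 230 = 32200.00, centroid at (70.00, 115.00).
hole: A = −π·41² = -5281.02, centroid at (78.00, 150.00).
ΣA = 26918.98 mm², ΣAx_c = 1842080.65 mm³, ΣAy_c = 2910847.41 mm³.
x_c = 1842080.65/26918.98 = 68.43 mm; y_c = 2910847.41/26918.98 = 108.13 mm.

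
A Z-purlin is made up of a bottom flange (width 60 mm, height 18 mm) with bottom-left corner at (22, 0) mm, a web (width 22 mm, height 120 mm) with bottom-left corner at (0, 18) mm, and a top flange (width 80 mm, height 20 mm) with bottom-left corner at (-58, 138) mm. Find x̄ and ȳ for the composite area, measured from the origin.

bottom flange: A = 60 × 18 = 1080.00, centroid at (52.00, 9.00).
web: A = 22 × 120 = 2640.00, centroid at (11.00, 78.00).
top flange: A = 80 × 20 = 1600.00, centroid at (-18.00, 148.00).
ΣA = 5320.00 mm², ΣAx̄ = 56400.00 mm³, ΣAȳ = 452440.00 mm³.
x̄ = 56400.00/5320.00 = 10.60 mm; ȳ = 452440.00/5320.00 = 85.05 mm.

x̄ = 10.60 mm, ȳ = 85.05 mm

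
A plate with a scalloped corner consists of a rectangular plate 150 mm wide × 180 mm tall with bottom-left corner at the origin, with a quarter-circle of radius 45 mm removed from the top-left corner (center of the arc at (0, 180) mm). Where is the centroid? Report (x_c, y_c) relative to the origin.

x_c = 78.50 mm, y_c = 85.56 mm

Part | A | x̄ᵢ | ȳᵢ | A·x̄ᵢ | A·ȳᵢ
plate | 27000.00 | 75.00 | 90.00 | 2025000.00 | 2430000.00
removed quarter-circle | -1590.43 | 19.10 | 160.90 | -30375.00 | -255902.63
Σ | 25409.57 |  |  | 1994625.00 | 2174097.37
x_c = 1994625.00 / 25409.57 = 78.50 mm
y_c = 2174097.37 / 25409.57 = 85.56 mm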